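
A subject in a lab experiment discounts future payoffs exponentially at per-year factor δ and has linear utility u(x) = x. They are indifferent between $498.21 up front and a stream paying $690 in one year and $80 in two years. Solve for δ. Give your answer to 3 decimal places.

Equating present values: 498.21 = 690δ + 80δ².
That is, 80δ² + 690δ − 498.21 = 0, a quadratic in δ.
δ = (−690 + √(690² + 4·80·498.21)) / (2·80) = (−690 + √635527.20) / 160 ≈ 0.670.

δ ≈ 0.670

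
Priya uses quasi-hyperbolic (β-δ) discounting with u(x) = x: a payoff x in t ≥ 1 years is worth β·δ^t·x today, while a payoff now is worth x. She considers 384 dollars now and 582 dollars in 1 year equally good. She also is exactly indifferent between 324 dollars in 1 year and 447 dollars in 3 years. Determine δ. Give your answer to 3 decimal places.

The second indifference involves only future payoffs, so β cancels: β·δ^1·324 = β·δ^3·447, giving δ^2 = 324/447 = 0.72483, so δ = 0.85137.

δ ≈ 0.851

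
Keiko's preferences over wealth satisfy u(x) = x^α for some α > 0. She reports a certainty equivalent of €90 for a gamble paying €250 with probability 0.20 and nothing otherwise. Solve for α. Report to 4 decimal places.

α ≈ 1.5753

EU(lottery) = 0.20·250^α + 0.80·0 = 0.20·250^α.
Indifference: 90^α = 0.20·250^α, so (90/250)^α = 0.20.
α = ln(0.20) / ln(90/250) = -1.6094379/-1.0216512 ≈ 1.5753.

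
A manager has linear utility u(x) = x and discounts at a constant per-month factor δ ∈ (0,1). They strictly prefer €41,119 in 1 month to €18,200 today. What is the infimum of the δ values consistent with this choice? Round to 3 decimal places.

δ > 0.443

The preference means 18200 < δ·41119.
Dividing through by 41119 gives δ > 0.44262.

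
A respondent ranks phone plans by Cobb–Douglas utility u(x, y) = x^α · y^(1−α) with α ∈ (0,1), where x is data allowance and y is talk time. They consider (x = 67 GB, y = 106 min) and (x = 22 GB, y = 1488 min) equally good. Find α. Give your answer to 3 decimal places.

α ≈ 0.703

The Cobb–Douglas utilities coincide, so 67^α·106^(1−α) = 22^α·1488^(1−α).
Rearrange to (67/22)^α = (1488/106)^(1−α) and take logs: α·1.113650 = (1−α)·2.641749.
Thus α·(3.755399) = 2.641749, so α = 2.641749/3.755399 ≈ 0.703.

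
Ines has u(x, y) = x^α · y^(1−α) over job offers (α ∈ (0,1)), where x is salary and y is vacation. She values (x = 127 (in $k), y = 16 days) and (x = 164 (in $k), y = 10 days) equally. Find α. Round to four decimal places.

α ≈ 0.6477

The Cobb–Douglas utilities coincide, so 127^α·16^(1−α) = 164^α·10^(1−α).
Rearrange to (127/164)^α = (10/16)^(1−α) and take logs: α·-0.2556793 = (1−α)·-0.4700036.
Thus α·(-0.7256829) = -0.4700036, so α = -0.4700036/-0.7256829 ≈ 0.6477.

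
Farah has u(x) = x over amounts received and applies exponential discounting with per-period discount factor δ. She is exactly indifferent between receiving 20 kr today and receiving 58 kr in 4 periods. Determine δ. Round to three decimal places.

δ ≈ 0.766

The payoff in 4 periods is discounted by δ^4, so u(20) = δ^4·u(58) and δ^4 = u(20)/u(58).
With u(x) = x: δ^4 = 20/58 = 0.34483.
Taking the 4th root: δ = 0.34483^(1/4) ≈ 0.766.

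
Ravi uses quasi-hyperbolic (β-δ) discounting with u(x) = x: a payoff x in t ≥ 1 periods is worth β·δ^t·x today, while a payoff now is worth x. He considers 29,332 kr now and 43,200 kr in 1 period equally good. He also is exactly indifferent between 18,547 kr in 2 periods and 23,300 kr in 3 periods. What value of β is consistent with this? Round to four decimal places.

The second indifference involves only future payoffs, so β cancels: β·δ^2·18547 = β·δ^3·23300, giving δ = 18547/23300 = 0.79601.
The first indifference: 29332 = β·δ·43200, so β = 29332/(δ·43200) = 29332/(0.79601·43200) ≈ 0.8530.

β ≈ 0.8530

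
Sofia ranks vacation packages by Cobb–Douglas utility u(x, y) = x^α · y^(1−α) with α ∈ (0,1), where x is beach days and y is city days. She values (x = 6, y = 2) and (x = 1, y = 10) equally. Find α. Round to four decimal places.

α ≈ 0.4732

Set the two utilities equal: 6^α·2^(1−α) = 1^α·10^(1−α).
Rearrange to (6/1)^α = (10/2)^(1−α) and take logs: α·1.7917595 = (1−α)·1.6094379.
Thus α·(3.4011974) = 1.6094379, so α = 1.6094379/3.4011974 ≈ 0.4732.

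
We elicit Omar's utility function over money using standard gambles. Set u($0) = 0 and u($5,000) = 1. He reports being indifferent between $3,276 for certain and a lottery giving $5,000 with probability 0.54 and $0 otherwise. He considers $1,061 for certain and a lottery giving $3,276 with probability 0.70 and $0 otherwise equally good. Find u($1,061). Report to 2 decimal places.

From the first indifference, u($3,276) = 0.54·u($5,000) + 0.46·u($0) = 0.54·1 + 0.46·0 = 0.54.
The second indifference gives u($1,061) = 0.70·u($3,276) + 0.30·u($0) = 0.70·0.54 + 0.30·0.00 = 0.3780.

0.38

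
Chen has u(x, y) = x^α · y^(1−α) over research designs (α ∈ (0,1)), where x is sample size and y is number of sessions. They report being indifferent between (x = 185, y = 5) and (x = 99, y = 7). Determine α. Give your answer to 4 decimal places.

Indifference: 185^α · 5^(1−α) = 99^α · 7^(1−α).
(185/99)^α = (7/5)^(1−α); take logs: α·ln(185/99) = (1−α)·ln(7/5), i.e. α·0.6252360 = (1−α)·0.3364722.
So α/(1−α) = (0.3364722)/(0.6252360) = 0.5381523, and α = 0.5381523/1.5381523 ≈ 0.3499.

α ≈ 0.3499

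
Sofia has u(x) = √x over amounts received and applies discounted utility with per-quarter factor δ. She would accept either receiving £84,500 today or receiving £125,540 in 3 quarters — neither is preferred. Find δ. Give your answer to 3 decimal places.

δ ≈ 0.936

Equating discounted utilities: u(84500) = δ^3·u(125540) ⇒ δ^3 = u(84500)/u(125540).
Since u(x) = √x, δ^3 = √(84500/125540) = 0.82042.
Hence δ = (0.82042)^(1/3) = 0.93615.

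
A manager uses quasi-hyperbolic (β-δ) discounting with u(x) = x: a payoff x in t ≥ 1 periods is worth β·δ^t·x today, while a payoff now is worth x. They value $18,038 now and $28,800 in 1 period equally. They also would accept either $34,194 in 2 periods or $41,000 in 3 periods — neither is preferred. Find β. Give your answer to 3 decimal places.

β ≈ 0.751

Both payoffs in the second observation are in the future, so β drops out: δ^2·34194 = δ^3·41000 ⇒ δ = 34194/41000 = 0.83400.
The first indifference: 18038 = β·δ·28800, so β = 18038/(δ·28800) = 18038/(0.83400·28800) ≈ 0.751.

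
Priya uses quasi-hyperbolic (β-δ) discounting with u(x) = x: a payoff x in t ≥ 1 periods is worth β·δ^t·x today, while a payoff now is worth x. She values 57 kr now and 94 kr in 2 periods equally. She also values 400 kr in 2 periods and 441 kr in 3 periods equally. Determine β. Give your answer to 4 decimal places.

From the later pair, β·δ^2·400 = β·δ^3·441; dividing through, δ = 400/441 = 0.90703.
Substituting δ into 57 = β·δ^2·94: β = 57/(77.334) ≈ 0.7371.

β ≈ 0.7371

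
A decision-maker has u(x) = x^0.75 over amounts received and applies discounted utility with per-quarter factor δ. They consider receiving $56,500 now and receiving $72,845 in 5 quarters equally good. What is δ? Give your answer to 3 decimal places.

Equating discounted utilities: u(56500) = δ^5·u(72845) ⇒ δ^5 = u(56500)/u(72845).
Since u(x) = x^0.75, δ^5 = (56500/72845)^0.75 = 0.77562^0.75 = 0.82649.
So δ = 0.82649^(1/5) ≈ 0.963.

δ ≈ 0.963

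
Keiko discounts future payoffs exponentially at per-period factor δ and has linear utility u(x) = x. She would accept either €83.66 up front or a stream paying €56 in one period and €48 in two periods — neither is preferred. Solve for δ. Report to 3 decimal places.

The stream is worth 56δ + 48δ² today, so 56δ + 48δ² = 83.66.
That is, 48δ² + 56δ − 83.66 = 0, a quadratic in δ.
δ = (−56 + √(56² + 4·48·83.66)) / (2·48) = (−56 + √19198.72) / 96 ≈ 0.860.

δ ≈ 0.860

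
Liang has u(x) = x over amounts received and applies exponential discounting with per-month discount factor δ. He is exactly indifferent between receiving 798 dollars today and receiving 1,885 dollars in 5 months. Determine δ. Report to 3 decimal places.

δ ≈ 0.842

Equating discounted utilities: u(798) = δ^5·u(1885) ⇒ δ^5 = u(798)/u(1885).
With u(x) = x: δ^5 = 798/1885 = 0.42334.
Hence δ = (0.42334)^(1/5) = 0.84205.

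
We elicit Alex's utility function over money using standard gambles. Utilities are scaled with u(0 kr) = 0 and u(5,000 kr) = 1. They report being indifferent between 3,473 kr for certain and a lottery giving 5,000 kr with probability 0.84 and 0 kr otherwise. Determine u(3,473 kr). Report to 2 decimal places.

0.84

u(3,473 kr) equals the lottery's expected utility: 0.84·1 + 0.16·0 = 0.84.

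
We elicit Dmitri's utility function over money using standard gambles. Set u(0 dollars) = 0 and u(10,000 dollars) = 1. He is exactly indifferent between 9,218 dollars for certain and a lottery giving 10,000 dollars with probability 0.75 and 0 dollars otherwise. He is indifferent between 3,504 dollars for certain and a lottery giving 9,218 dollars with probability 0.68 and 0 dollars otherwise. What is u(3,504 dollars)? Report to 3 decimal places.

0.510

From the first indifference, u(9,218 dollars) = 0.75·u(10,000 dollars) + 0.25·u(0 dollars) = 0.75·1 + 0.25·0 = 0.75.
The second indifference gives u(3,504 dollars) = 0.68·u(9,218 dollars) + 0.32·u(0 dollars) = 0.68·0.75 + 0.32·0.00 = 0.5100.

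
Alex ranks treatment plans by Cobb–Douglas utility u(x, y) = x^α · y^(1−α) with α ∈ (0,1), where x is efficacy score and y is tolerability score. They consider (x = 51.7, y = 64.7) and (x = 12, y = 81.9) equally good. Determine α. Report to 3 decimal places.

Indifference: 51.7^α · 64.7^(1−α) = 12^α · 81.9^(1−α).
Taking logs: α·ln 51.7 + (1−α)·ln 64.7 = α·ln 12 + (1−α)·ln 81.9, i.e. α·1.460551 = (1−α)·0.235738.
With A = 1.460551 and B = 0.235738: α·A = (1−α)·B, so α = B/(A+B) = 0.235738/1.696289 ≈ 0.139.

α ≈ 0.139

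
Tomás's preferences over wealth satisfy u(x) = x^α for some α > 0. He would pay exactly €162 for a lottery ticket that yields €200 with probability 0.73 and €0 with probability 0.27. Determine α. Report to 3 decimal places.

Since u(0) = 0, the lottery's EU is 0.73·200^α.
Indifference: 162^α = 0.73·200^α, so (162/200)^α = 0.73.
α = ln(0.73) / ln(162/200) = -0.314711/-0.210721 ≈ 1.493.

α ≈ 1.493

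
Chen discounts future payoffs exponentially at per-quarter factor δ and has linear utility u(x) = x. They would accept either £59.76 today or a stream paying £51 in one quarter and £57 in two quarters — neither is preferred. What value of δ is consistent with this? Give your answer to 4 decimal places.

δ ≈ 0.6700

Equating present values: 59.76 = 51δ + 57δ².
Rearranged: 57δ² + 51δ − 59.76 = 0.
By the quadratic formula (taking the positive root), δ = (−51 + √16226.28) / 114 ≈ 0.6700.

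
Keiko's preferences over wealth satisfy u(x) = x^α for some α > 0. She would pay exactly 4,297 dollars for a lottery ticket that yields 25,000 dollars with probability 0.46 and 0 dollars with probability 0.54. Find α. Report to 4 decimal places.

EU(lottery) = 0.46·25000^α + 0.54·0 = 0.46·25000^α.
Equating: 4297^α = 0.46·25000^α, i.e. 0.1719^α = 0.46.
Take logs: α = ln 0.46 / ln(4297/25000) ≈ 0.440969.

α ≈ 0.4410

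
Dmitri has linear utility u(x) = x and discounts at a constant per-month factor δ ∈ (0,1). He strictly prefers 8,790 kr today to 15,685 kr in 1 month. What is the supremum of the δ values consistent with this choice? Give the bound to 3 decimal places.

δ < 0.560

The preference means 8790 > δ·15685.
So δ < 8790/15685 = 0.56041.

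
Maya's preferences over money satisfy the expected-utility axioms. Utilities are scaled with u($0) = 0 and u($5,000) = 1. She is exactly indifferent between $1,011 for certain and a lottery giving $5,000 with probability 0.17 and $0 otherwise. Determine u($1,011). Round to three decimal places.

u($1,011) equals the lottery's expected utility: 0.17·1 + 0.83·0 = 0.17.

0.170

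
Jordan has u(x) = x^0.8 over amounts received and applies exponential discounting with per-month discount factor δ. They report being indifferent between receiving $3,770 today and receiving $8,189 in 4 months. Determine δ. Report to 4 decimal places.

δ ≈ 0.8563

Indifference means u(3770) = δ^4 · u(8189), so δ^4 = u(3770)/u(8189).
With u(x) = x^0.8: δ^4 = 3770^0.8/8189^0.8 = (3770/8189)^0.8 = 0.53764.
Taking the 4th root: δ = 0.53764^(1/4) ≈ 0.8563.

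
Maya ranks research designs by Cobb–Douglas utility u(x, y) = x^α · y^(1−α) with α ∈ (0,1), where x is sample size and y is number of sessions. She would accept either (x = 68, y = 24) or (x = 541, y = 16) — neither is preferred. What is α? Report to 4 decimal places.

The Cobb–Douglas utilities coincide, so 68^α·24^(1−α) = 541^α·16^(1−α).
Rearrange to (68/541)^α = (16/24)^(1−α) and take logs: α·-2.0739116 = (1−α)·-0.4054651.
With A = -2.0739116 and B = -0.4054651: α·A = (1−α)·B, so α = B/(A+B) = -0.4054651/-2.4793767 ≈ 0.1635.

α ≈ 0.1635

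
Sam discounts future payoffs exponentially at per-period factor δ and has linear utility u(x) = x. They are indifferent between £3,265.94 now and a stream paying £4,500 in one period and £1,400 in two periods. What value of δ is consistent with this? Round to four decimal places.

Present value of the stream is 4500·δ + 1400·δ². Indifference gives 4500δ + 1400δ² = 3265.94.
Rearranged: 1400δ² + 4500δ − 3265.94 = 0.
δ = (−4500 + √(4500² + 4·1400·3265.94)) / (2·1400) = (−4500 + √38539264.00) / 2800 ≈ 0.6100.

δ ≈ 0.6100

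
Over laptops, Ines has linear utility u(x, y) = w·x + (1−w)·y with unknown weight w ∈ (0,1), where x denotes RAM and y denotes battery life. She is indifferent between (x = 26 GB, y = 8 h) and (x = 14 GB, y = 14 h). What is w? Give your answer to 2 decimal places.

Indifference: w·26 + (1−w)·8 = w·14 + (1−w)·14.
Rearranging, 12·w − 6·(1−w) = 0.
So w/(1−w) = 6/12 = 0.5000, giving w = 6/(12+6) = 0.33.

w = 0.33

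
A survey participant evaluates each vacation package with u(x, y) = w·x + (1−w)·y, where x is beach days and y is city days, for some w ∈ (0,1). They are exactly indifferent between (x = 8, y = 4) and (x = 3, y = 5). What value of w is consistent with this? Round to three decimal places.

Equating utilities: w·8 + (1−w)·4 = w·3 + (1−w)·5.
Collecting terms: w·5 = (1−w)·1.
So w/(1−w) = 1/5 = 0.2000, giving w = 1/(5+1) = 0.167.

w = 0.167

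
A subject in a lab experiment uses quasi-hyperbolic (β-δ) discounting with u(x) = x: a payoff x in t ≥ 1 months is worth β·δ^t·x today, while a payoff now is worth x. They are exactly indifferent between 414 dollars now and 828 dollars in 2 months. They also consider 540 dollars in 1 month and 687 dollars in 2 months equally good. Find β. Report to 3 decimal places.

β ≈ 0.809

The second indifference involves only future payoffs, so β cancels: β·δ^1·540 = β·δ^2·687, giving δ = 540/687 = 0.78603.
Now use the now-vs-future pair: 414 = β·δ^2·828 gives β = 414/(0.61784·828) ≈ 0.809.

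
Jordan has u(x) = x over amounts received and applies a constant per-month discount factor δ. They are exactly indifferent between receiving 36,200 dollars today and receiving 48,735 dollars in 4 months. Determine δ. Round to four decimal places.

Equating discounted utilities: u(36200) = δ^4·u(48735) ⇒ δ^4 = u(36200)/u(48735).
With u(x) = x: δ^4 = 36200/48735 = 0.74279.
Taking the 4th root: δ = 0.74279^(1/4) ≈ 0.9284.

δ ≈ 0.9284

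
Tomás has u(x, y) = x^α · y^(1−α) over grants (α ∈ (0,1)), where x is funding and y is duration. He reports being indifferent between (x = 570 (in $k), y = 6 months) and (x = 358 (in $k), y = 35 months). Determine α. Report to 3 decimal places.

α ≈ 0.791

Indifference: 570^α · 6^(1−α) = 358^α · 35^(1−α).
Rearrange to (570/358)^α = (35/6)^(1−α) and take logs: α·0.465103 = (1−α)·1.763589.
So α/(1−α) = (1.763589)/(0.465103) = 3.791825, and α = 3.791825/4.791825 ≈ 0.791.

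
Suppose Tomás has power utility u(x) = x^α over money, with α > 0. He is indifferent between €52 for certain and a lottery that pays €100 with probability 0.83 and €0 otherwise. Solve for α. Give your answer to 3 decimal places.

α ≈ 0.285

EU(lottery) = 0.83·100^α + 0.17·0 = 0.83·100^α.
Indifference: 52^α = 0.83·100^α, so (52/100)^α = 0.83.
Take logs: α = ln 0.83 / ln(52/100) ≈ 0.28494.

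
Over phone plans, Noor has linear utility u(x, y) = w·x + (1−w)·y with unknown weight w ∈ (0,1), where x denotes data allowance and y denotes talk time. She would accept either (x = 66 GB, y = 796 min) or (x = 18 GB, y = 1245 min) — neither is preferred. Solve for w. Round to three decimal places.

u(66,796) = u(18,1245) means w·66 + (1−w)·796 = w·18 + (1−w)·1245.
w·(66−18) = (1−w)·(1245−796), i.e. w·48 = (1−w)·449.
Hence w = 449/(48+449) = 449/497 = 0.903.

w = 0.903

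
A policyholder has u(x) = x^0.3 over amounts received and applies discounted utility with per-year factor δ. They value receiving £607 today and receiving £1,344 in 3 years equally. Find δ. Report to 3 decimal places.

The payoff in 3 years is discounted by δ^3, so u(607) = δ^3·u(1344) and δ^3 = u(607)/u(1344).
With u(x) = x^0.3: δ^3 = 607^0.3/1344^0.3 = (607/1344)^0.3 = 0.78784.
So δ = 0.78784^(1/3) ≈ 0.924.

δ ≈ 0.924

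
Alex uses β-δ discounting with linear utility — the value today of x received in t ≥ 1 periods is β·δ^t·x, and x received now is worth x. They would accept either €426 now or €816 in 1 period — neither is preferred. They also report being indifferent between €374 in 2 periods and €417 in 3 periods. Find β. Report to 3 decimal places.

β ≈ 0.582

From the later pair, β·δ^2·374 = β·δ^3·417; dividing through, δ = 374/417 = 0.89688.
Substituting δ into 426 = β·δ·816: β = 426/(731.856) ≈ 0.582.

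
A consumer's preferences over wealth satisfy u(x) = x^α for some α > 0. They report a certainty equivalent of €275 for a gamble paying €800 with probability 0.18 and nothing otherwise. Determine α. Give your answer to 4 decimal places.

EU(lottery) = 0.18·800^α + 0.82·0 = 0.18·800^α.
Indifference: 275^α = 0.18·800^α, so (275/800)^α = 0.18.
α = ln(0.18) / ln(275/800) = -1.7147984/-1.0678406 ≈ 1.6059.

α ≈ 1.6059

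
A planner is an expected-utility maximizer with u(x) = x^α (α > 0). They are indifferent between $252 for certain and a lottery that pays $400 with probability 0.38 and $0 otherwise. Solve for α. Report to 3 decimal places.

α ≈ 2.094

EU(lottery) = 0.38·400^α + 0.62·0 = 0.38·400^α.
Equating: 252^α = 0.38·400^α, i.e. 0.6300^α = 0.38.
α = ln(0.38) / ln(252/400) = -0.967584/-0.462035 ≈ 2.094.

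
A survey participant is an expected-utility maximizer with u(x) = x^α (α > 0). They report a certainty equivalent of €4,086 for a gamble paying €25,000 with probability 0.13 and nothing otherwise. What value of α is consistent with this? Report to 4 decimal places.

α ≈ 1.1264

The lottery's expected utility is 0.13·u(25000) + 0.87·u(0) = 0.13·25000^α (since u(0) = 0 for α > 0).
Setting u(4086) equal to that: 4086^α = 0.13·25000^α ⇒ (4086/25000)^α = 0.13.
α = ln(0.13) / ln(4086/25000) = -2.0402208/-1.8113093 ≈ 1.1264.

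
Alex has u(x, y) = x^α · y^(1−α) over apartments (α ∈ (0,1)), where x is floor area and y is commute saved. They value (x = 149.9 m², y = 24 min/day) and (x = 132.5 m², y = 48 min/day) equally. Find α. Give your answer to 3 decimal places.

The Cobb–Douglas utilities coincide, so 149.9^α·24^(1−α) = 132.5^α·48^(1−α).
Rearrange to (149.9/132.5)^α = (48/24)^(1−α) and take logs: α·0.123386 = (1−α)·0.693147.
Thus α·(0.816533) = 0.693147, so α = 0.693147/0.816533 ≈ 0.849.

α ≈ 0.849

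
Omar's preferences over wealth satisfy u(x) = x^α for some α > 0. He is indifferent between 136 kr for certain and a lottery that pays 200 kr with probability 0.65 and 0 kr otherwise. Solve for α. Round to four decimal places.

α ≈ 1.1170

Since u(0) = 0, the lottery's EU is 0.65·200^α.
Setting u(136) equal to that: 136^α = 0.65·200^α ⇒ (136/200)^α = 0.65.
Taking logs: α·ln(136/200) = ln(0.65), so α = -0.4307829 / -0.3856625 ≈ 1.1170.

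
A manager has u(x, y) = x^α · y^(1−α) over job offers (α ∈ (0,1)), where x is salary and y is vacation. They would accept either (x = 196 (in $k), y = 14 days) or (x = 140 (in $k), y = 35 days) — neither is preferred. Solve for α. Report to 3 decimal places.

α ≈ 0.731

Indifference: 196^α · 14^(1−α) = 140^α · 35^(1−α).
(196/140)^α = (35/14)^(1−α); take logs: α·ln(196/140) = (1−α)·ln(35/14), i.e. α·0.336472 = (1−α)·0.916291.
Thus α·(1.252763) = 0.916291, so α = 0.916291/1.252763 ≈ 0.731.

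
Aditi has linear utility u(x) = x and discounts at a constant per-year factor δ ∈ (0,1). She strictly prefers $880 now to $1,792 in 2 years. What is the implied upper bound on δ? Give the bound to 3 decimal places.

δ < 0.701

Under u(x) = x this choice says 880 > δ^2·1792.
So δ^2 < 880/1792 = 0.49107; taking the square root of both positive sides preserves the inequality.
δ < (880/1792)^(1/2) ≈ 0.701.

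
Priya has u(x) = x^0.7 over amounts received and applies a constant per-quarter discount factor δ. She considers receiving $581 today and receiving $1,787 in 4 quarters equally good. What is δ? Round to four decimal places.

δ ≈ 0.8215

The payoff in 4 quarters is discounted by δ^4, so u(581) = δ^4·u(1787) and δ^4 = u(581)/u(1787).
With u(x) = x^0.7: δ^4 = 581^0.7/1787^0.7 = (581/1787)^0.7 = 0.45545.
So δ = 0.45545^(1/4) ≈ 0.8215.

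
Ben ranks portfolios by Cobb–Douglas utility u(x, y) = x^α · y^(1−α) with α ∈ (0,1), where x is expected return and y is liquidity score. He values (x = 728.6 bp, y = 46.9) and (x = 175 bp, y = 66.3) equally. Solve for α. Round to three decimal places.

Set the two utilities equal: 728.6^α·46.9^(1−α) = 175^α·66.3^(1−α).
Rearrange to (728.6/175)^α = (66.3/46.9)^(1−α) and take logs: α·1.426339 = (1−α)·0.346172.
So α/(1−α) = (0.346172)/(1.426339) = 0.242700, and α = 0.242700/1.242700 ≈ 0.195.

α ≈ 0.195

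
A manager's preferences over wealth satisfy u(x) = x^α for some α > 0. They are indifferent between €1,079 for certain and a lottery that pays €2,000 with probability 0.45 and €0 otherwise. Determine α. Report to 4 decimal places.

Since u(0) = 0, the lottery's EU is 0.45·2000^α.
Equating: 1079^α = 0.45·2000^α, i.e. 0.5395^α = 0.45.
Taking logs: α·ln(1079/2000) = ln(0.45), so α = -0.7985077 / -0.6171125 ≈ 1.2939.

α ≈ 1.2939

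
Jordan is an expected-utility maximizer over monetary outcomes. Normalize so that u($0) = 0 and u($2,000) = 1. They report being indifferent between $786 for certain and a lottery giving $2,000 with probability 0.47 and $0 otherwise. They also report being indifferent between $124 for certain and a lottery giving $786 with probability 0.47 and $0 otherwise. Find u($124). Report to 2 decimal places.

0.22

From the first indifference, u($786) = 0.47·u($2,000) + 0.53·u($0) = 0.47·1 + 0.53·0 = 0.47.
The second indifference gives u($124) = 0.47·u($786) + 0.53·u($0) = 0.47·0.47 + 0.53·0.00 = 0.2209.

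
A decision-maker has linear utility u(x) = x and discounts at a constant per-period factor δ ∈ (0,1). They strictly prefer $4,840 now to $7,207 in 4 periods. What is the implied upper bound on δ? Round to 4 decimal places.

δ < 0.9053

Under u(x) = x this choice says 4840 > δ^4·7207.
Hence δ^4 < 4840/7207 = 0.67157, and x ↦ x^(1/4) is increasing on (0,∞).
δ < 0.67157^(1/4) = 0.9053.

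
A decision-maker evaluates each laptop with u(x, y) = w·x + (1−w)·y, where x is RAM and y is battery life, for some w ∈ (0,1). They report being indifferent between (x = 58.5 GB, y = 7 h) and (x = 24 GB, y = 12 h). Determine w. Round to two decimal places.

Indifference: w·58.5 + (1−w)·7 = w·24 + (1−w)·12.
Rearranging, 34.5·w − 5·(1−w) = 0.
So w/(1−w) = 5/34.5 = 0.1449, giving w = 5/(34.5+5) = 0.13.

w = 0.13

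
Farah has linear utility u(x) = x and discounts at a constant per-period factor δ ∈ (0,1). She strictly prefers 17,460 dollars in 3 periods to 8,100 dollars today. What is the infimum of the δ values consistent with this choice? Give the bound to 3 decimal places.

The preference means 8100 < δ^3·17460.
Hence δ^3 > 8100/17460 = 0.46392, and x ↦ x^(1/3) is increasing on (0,∞).
δ > 0.46392^(1/3) = 0.774.

δ > 0.774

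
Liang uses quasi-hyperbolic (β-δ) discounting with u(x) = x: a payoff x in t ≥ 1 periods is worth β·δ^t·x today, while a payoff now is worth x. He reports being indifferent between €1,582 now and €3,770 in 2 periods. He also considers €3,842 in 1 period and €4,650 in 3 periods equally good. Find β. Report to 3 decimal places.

The second indifference involves only future payoffs, so β cancels: β·δ^1·3842 = β·δ^3·4650, giving δ^2 = 3842/4650 = 0.82624, so δ = 0.90898.
Substituting δ into 1582 = β·δ^2·3770: β = 1582/(3114.912) ≈ 0.508.

β ≈ 0.508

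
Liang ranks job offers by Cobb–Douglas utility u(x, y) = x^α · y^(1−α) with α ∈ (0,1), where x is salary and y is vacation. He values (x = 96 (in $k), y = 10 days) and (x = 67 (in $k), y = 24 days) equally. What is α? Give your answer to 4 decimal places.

α ≈ 0.7088

Indifference: 96^α · 10^(1−α) = 67^α · 24^(1−α).
Rearrange to (96/67)^α = (24/10)^(1−α) and take logs: α·0.3596556 = (1−α)·0.8754687.
Thus α·(1.2351243) = 0.8754687, so α = 0.8754687/1.2351243 ≈ 0.7088.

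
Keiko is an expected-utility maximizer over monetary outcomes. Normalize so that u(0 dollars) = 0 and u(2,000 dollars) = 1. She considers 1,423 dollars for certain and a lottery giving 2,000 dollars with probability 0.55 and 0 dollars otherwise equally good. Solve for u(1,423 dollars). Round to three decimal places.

u(1,423 dollars) equals the lottery's expected utility: 0.55·1 + 0.45·0 = 0.55.

0.550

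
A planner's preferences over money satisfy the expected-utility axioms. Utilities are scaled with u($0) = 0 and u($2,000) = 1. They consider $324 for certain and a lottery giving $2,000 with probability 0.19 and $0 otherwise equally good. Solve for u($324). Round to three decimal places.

By the standard-gamble method, u($324) is just the indifference probability on the best outcome: 0.19.

0.190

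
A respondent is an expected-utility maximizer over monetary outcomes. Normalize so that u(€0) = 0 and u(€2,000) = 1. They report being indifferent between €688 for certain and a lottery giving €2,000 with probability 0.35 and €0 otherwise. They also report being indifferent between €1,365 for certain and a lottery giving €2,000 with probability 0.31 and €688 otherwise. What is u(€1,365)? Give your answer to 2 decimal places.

0.55

First, u(€688) = 0.35·u(€2,000) + 0.65·u(€0) = 0.35.
Then u(€1,365) = 0.31·u(€2,000) + 0.69·u(€688) = 0.31·1.00 + 0.69·0.35 = 0.5515.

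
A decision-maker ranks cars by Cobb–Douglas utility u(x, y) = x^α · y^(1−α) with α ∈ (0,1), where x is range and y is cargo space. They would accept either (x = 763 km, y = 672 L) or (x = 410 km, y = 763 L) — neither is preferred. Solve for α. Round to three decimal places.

α ≈ 0.170

The Cobb–Douglas utilities coincide, so 763^α·672^(1−α) = 410^α·763^(1−α).
(763/410)^α = (763/672)^(1−α); take logs: α·ln(763/410) = (1−α)·ln(763/672), i.e. α·0.621101 = (1−α)·0.127000.
So α/(1−α) = (0.127000)/(0.621101) = 0.204476, and α = 0.204476/1.204476 ≈ 0.170.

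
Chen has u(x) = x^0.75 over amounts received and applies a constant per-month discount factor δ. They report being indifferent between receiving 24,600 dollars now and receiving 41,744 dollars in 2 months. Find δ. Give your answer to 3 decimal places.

Equating discounted utilities: u(24600) = δ^2·u(41744) ⇒ δ^2 = u(24600)/u(41744).
With u(x) = x^0.75: δ^2 = 24600^0.75/41744^0.75 = (24600/41744)^0.75 = 0.67260.
So δ = 0.67260^(1/2) ≈ 0.820.

δ ≈ 0.820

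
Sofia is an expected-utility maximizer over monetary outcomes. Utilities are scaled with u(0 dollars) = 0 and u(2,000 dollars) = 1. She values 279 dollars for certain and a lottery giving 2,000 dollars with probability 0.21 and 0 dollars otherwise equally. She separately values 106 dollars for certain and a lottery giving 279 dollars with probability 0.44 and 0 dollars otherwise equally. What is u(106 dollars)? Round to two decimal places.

0.09

First, u(279 dollars) = 0.21·u(2,000 dollars) + 0.79·u(0 dollars) = 0.21.
Chaining: u(106 dollars) = 0.44·0.21 + 0.56·0.00 = 0.0924.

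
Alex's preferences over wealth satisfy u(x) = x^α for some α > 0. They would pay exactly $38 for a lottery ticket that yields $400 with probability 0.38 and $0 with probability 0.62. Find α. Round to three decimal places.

α ≈ 0.411

EU(lottery) = 0.38·400^α + 0.62·0 = 0.38·400^α.
Equating: 38^α = 0.38·400^α, i.e. 0.0950^α = 0.38.
Taking logs: α·ln(38/400) = ln(0.38), so α = -0.967584 / -2.353878 ≈ 0.411.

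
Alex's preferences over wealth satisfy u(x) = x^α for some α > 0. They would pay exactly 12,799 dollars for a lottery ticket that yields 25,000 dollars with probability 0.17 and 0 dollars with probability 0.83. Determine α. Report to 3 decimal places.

The lottery's expected utility is 0.17·u(25000) + 0.83·u(0) = 0.17·25000^α (since u(0) = 0 for α > 0).
Equating: 12799^α = 0.17·25000^α, i.e. 0.5120^α = 0.17.
Taking logs: α·ln(12799/25000) = ln(0.17), so α = -1.771957 / -0.669509 ≈ 2.647.

α ≈ 2.647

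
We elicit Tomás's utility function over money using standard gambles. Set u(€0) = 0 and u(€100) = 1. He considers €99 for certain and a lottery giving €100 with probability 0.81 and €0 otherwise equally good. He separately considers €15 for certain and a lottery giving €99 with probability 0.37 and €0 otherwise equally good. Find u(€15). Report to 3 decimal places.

From the first indifference, u(€99) = 0.81·u(€100) + 0.19·u(€0) = 0.81·1 + 0.19·0 = 0.81.
Then u(€15) = 0.37·u(€99) + 0.63·u(€0) = 0.37·0.81 + 0.63·0.00 = 0.2997.

0.300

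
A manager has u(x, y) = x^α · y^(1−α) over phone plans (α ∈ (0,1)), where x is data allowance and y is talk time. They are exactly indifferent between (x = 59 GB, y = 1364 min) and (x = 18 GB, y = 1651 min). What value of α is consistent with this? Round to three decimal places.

Indifference: 59^α · 1364^(1−α) = 18^α · 1651^(1−α).
Rearrange to (59/18)^α = (1651/1364)^(1−α) and take logs: α·1.187166 = (1−α)·0.190960.
With A = 1.187166 and B = 0.190960: α·A = (1−α)·B, so α = B/(A+B) = 0.190960/1.378126 ≈ 0.139.

α ≈ 0.139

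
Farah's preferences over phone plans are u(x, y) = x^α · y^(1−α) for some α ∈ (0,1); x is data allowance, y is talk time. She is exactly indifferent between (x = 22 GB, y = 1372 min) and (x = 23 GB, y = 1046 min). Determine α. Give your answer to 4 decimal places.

α ≈ 0.8592

Set the two utilities equal: 22^α·1372^(1−α) = 23^α·1046^(1−α).
Rearrange to (22/23)^α = (1046/1372)^(1−α) and take logs: α·-0.0444518 = (1−α)·-0.2712962.
So α/(1−α) = (-0.2712962)/(-0.0444518) = 6.1031544, and α = 6.1031544/7.1031544 ≈ 0.8592.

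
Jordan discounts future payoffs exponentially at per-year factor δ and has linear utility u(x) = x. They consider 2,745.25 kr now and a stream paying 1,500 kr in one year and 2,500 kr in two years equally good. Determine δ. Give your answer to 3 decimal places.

δ ≈ 0.790

Present value of the stream is 1500·δ + 2500·δ². Indifference gives 1500δ + 2500δ² = 2745.25.
So 2500δ² + 1500δ − 2745.25 = 0.
δ = (−1500 + √(1500² + 4·2500·2745.25)) / (2·2500) = (−1500 + √29702500.00) / 5000 ≈ 0.790.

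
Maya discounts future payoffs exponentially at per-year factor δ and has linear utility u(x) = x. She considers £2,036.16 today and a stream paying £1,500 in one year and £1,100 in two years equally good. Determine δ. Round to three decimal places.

Equating present values: 2036.16 = 1500δ + 1100δ².
That is, 1100δ² + 1500δ − 2036.16 = 0, a quadratic in δ.
The positive root is δ = [−1500 + √(1500² + 4·1100·2036.16)] / (2·1100) = (−1500 + 3348.000)/2200 ≈ 0.840.

δ ≈ 0.840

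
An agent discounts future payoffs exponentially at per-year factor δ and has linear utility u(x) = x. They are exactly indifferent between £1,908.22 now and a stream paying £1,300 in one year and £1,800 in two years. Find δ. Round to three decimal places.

δ ≈ 0.730

The stream is worth 1300δ + 1800δ² today, so 1300δ + 1800δ² = 1908.22.
That is, 1800δ² + 1300δ − 1908.22 = 0, a quadratic in δ.
δ = (−1300 + √(1300² + 4·1800·1908.22)) / (2·1800) = (−1300 + √15429184.00) / 3600 ≈ 0.730.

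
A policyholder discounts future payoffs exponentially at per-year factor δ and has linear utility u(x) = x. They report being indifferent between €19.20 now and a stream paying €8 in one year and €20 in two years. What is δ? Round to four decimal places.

δ ≈ 0.8000

Present value of the stream is 8·δ + 20·δ². Indifference gives 8δ + 20δ² = 19.20.
That is, 20δ² + 8δ − 19.20 = 0, a quadratic in δ.
By the quadratic formula (taking the positive root), δ = (−8 + √1600.00) / 40 ≈ 0.8000.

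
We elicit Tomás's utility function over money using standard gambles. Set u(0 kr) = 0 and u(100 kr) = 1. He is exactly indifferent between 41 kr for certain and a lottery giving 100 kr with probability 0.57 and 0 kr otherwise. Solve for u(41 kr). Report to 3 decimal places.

0.570

u(41 kr) equals the lottery's expected utility: 0.57·1 + 0.43·0 = 0.57.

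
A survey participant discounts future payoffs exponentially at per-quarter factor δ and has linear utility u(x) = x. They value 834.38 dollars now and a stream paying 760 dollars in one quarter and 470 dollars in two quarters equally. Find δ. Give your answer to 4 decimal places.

δ ≈ 0.7500

Equating present values: 834.38 = 760δ + 470δ².
Rearranged: 470δ² + 760δ − 834.38 = 0.
δ = (−760 + √(760² + 4·470·834.38)) / (2·470) = (−760 + √2146234.40) / 940 ≈ 0.7500.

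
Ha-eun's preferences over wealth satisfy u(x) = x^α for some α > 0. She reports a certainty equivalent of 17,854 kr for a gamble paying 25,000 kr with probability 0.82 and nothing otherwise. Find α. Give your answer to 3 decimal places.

α ≈ 0.589

EU(lottery) = 0.82·25000^α + 0.18·0 = 0.82·25000^α.
Setting u(17854) equal to that: 17854^α = 0.82·25000^α ⇒ (17854/25000)^α = 0.82.
Take logs: α = ln 0.82 / ln(17854/25000) ≈ 0.58949.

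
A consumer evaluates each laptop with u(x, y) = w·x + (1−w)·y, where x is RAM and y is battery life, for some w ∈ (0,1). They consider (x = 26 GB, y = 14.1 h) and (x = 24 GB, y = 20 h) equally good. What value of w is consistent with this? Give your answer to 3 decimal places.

Indifference: w·26 + (1−w)·14.1 = w·24 + (1−w)·20.
Collecting terms: w·2 = (1−w)·5.9.
Hence w = 5.9/(2+5.9) = 5.9/7.9 = 0.747.

w = 0.747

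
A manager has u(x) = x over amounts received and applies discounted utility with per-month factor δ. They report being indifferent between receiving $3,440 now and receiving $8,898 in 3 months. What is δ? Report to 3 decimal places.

Indifference means u(3440) = δ^3 · u(8898), so δ^3 = u(3440)/u(8898).
With u(x) = x: δ^3 = 3440/8898 = 0.38660.
So δ = 0.38660^(1/3) ≈ 0.728.

δ ≈ 0.728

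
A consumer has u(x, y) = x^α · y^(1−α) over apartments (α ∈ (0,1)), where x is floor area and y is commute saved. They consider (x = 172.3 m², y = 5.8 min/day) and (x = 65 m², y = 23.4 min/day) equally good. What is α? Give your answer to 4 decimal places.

α ≈ 0.5886

Set the two utilities equal: 172.3^α·5.8^(1−α) = 65^α·23.4^(1−α).
(172.3/65)^α = (23.4/5.8)^(1−α); take logs: α·ln(172.3/65) = (1−α)·ln(23.4/5.8), i.e. α·0.9748499 = (1−α)·1.3948781.
Thus α·(2.3697280) = 1.3948781, so α = 1.3948781/2.3697280 ≈ 0.5886.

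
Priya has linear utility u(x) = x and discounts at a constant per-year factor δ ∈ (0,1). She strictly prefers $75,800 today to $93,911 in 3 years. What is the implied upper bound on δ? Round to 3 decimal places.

δ < 0.931

The preference means 75800 > δ^3·93911.
Dividing by 93911: δ^3 < 0.80715. Both sides are positive, so the cube root keeps the direction.
δ < (75800/93911)^(1/3) ≈ 0.931.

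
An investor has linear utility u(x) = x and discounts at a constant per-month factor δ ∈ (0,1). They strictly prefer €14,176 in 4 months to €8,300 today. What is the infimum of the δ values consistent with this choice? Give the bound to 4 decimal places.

δ > 0.8747

Comparing present values: 8300 < δ^4·14176.
So δ^4 > 8300/14176 = 0.58550; taking the 4th root of both positive sides preserves the inequality.
δ > (8300/14176)^(1/4) ≈ 0.8747.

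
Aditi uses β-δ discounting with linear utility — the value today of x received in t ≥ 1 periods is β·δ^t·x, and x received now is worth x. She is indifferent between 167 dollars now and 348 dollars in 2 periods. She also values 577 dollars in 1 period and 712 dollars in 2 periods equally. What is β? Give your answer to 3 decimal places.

Both payoffs in the second observation are in the future, so β drops out: δ^1·577 = δ^2·712 ⇒ δ = 577/712 = 0.81039.
The first indifference: 167 = β·δ^2·348, so β = 167/(δ^2·348) = 167/(0.65674·348) ≈ 0.731.

β ≈ 0.731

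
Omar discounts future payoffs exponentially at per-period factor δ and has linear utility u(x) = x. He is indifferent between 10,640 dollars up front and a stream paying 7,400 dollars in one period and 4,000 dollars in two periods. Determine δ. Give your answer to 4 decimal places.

δ ≈ 0.9500

Equating present values: 10640 = 7400δ + 4000δ².
Rearranged: 4000δ² + 7400δ − 10640 = 0.
δ = (−7400 + √(7400² + 4·4000·10640)) / (2·4000) = (−7400 + √225000000.00) / 8000 ≈ 0.9500.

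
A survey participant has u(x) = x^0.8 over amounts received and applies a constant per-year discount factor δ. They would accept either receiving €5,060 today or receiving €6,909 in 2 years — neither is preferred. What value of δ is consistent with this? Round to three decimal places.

The payoff in 2 years is discounted by δ^2, so u(5060) = δ^2·u(6909) and δ^2 = u(5060)/u(6909).
With u(x) = x^0.8: δ^2 = 5060^0.8/6909^0.8 = (5060/6909)^0.8 = 0.77945.
Hence δ = (0.77945)^(1/2) = 0.88286.

δ ≈ 0.883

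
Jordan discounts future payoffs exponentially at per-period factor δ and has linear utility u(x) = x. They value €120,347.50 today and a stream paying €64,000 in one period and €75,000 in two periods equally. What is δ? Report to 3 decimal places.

The stream is worth 64000δ + 75000δ² today, so 64000δ + 75000δ² = 120347.50.
Rearranged: 75000δ² + 64000δ − 120347.50 = 0.
δ = (−64000 + √(64000² + 4·75000·120347.50)) / (2·75000) = (−64000 + √40200250000.00) / 150000 ≈ 0.910.

δ ≈ 0.910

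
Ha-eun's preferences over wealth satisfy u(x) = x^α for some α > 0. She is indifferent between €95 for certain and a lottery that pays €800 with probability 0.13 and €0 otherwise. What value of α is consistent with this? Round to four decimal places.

α ≈ 0.9575

Since u(0) = 0, the lottery's EU is 0.13·800^α.
Equating: 95^α = 0.13·800^α, i.e. 0.1187^α = 0.13.
Take logs: α = ln 0.13 / ln(95/800) ≈ 0.957520.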